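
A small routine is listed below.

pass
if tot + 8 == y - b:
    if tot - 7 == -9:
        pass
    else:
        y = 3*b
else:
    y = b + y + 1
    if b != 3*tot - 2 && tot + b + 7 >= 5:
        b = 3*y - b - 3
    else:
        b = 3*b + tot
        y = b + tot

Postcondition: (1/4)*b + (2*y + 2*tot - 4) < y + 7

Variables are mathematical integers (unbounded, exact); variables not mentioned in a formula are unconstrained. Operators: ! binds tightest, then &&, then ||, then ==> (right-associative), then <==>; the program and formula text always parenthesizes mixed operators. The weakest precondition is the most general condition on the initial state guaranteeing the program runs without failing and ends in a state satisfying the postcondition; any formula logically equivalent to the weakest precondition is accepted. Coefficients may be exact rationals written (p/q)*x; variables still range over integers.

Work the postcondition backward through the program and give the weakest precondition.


Working backward. After the program, the postcondition (1/4)*b + (2*y + 2*tot - 4) < y + 7 must hold; in canonical form it is (1/4)*b + 2*tot + y < 11.
Then branch requires (tot == -2 ==> (1/4)*b + 2*tot + y < 11) && ((!(tot == -2)) ==> (13/4)*b + 2*tot < 11); else branch requires ((b != 3*tot - 2 && b + tot >= -2) ==> (3/2)*b + 2*tot + (7/4)*y < 10) && ((!(b != 3*tot - 2 && b + tot >= -2)) ==> (15/4)*b + (17/4)*tot < 11).
Before the if: (b + tot == y - 8 ==> ((tot == -2 ==> (1/4)*b + 2*tot + y < 11) && ((!(tot == -2)) ==> (13/4)*b + 2*tot < 11))) && ((!(b + tot == y - 8)) ==> (((b != 3*tot - 2 && b + tot >= -2) ==> (3/2)*b + 2*tot + (7/4)*y < 10) && ((!(b != 3*tot - 2 && b + tot >= -2)) ==> (15/4)*b + (17/4)*tot < 11)))
Before skip: (b + tot == y - 8 ==> ((tot == -2 ==> (1/4)*b + 2*tot + y < 11) && ((!(tot == -2)) ==> (13/4)*b + 2*tot < 11))) && ((!(b + tot == y - 8)) ==> (((b != 3*tot - 2 && b + tot >= -2) ==> (3/2)*b + 2*tot + (7/4)*y < 10) && ((!(b != 3*tot - 2 && b + tot >= -2)) ==> (15/4)*b + (17/4)*tot < 11)))
Answer: WP = (b + tot == y - 8 ==> ((tot == -2 ==> (1/4)*b + 2*tot + y < 11) && ((!(tot == -2)) ==> (13/4)*b + 2*tot < 11))) && ((!(b + tot == y - 8)) ==> (((b != 3*tot - 2 && b + tot >= -2) ==> (3/2)*b + 2*tot + (7/4)*y < 10) && ((!(b != 3*tot - 2 && b + tot >= -2)) ==> (15/4)*b + (17/4)*tot < 11)))


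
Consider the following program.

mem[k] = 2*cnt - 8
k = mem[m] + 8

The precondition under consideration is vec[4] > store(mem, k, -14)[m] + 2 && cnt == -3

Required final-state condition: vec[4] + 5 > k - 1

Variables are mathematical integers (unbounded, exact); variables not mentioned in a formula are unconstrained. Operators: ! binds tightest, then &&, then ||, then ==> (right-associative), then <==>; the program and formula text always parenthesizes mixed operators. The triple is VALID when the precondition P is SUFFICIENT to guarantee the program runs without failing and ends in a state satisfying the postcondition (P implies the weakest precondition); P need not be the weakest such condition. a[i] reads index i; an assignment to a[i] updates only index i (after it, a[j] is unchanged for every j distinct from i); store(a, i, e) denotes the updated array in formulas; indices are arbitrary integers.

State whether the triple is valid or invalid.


Working backward. After the program, the postcondition vec[4] + 5 > k - 1 must hold; in canonical form it is vec[4] > k - 6.
Before k := mem[m] + 8: vec[4] > mem[m] + 2
Before mem[k] := 2*cnt - 8: vec[4] > store(mem, k, 2*cnt - 8)[m] + 2
The weakest precondition is vec[4] > store(mem, k, 2*cnt - 8)[m] + 2.
Check whether vec[4] > store(mem, k, -14)[m] + 2 && cnt == -3 implies it.
Every state satisfying the precondition satisfies the weakest precondition: the implication holds.
Answer: valid


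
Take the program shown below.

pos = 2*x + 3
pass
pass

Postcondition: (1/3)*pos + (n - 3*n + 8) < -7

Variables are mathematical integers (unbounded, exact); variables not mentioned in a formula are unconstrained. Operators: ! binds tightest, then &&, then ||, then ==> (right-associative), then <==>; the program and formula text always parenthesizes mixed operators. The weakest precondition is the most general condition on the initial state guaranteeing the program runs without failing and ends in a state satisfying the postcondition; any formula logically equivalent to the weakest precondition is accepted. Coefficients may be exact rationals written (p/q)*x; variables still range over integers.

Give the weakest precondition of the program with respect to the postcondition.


Working backward. After the program, the postcondition (1/3)*pos + (n - 3*n + 8) < -7 must hold; in canonical form it is (1/3)*pos < 2*n - 15.
Before skip: (1/3)*pos < 2*n - 15
Before skip: (1/3)*pos < 2*n - 15
Before pos := 2*x + 3: (2/3)*x < 2*n - 16
Answer: WP = (2/3)*x < 2*n - 16


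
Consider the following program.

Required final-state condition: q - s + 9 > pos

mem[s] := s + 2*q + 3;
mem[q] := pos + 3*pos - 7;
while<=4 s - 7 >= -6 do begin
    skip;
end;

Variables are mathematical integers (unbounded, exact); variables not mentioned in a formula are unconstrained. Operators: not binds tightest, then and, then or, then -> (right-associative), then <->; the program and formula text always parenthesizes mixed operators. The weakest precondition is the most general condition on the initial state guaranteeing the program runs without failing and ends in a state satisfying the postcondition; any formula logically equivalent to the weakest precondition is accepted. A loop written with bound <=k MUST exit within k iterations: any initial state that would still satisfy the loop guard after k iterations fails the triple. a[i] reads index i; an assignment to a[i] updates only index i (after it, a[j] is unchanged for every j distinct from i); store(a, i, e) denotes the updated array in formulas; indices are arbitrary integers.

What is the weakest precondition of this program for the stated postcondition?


Working backward. After the program, the postcondition q - s + 9 > pos must hold; in canonical form it is q > pos + s - 9.
Before the loop (bound <=4), unroll the exhaustion recursion (WP_0 = exit-now case; WP_j = one more guarded iteration, up to j = 4):
  WP_0: (not (s >= 1)) and q > pos + s - 9
  WP_1: (s >= 1 -> ((not (s >= 1)) and q > pos + s - 9)) and ((not (s >= 1)) -> q > pos + s - 9)
  WP_2: (s >= 1 -> ((s >= 1 -> ((not (s >= 1)) and q > pos + s - 9)) and ((not (s >= 1)) -> q > pos + s - 9))) and ((not (s >= 1)) -> q > pos + s - 9)
  WP_3: (s >= 1 -> ((s >= 1 -> ((s >= 1 -> ((not (s >= 1)) and q > pos + s - 9)) and ((not (s >= 1)) -> q > pos + s - 9))) and ((not (s >= 1)) -> q > pos + s - 9))) and ((not (s >= 1)) -> q > pos + s - 9)
  WP_4: (s >= 1 -> ((s >= 1 -> ((s >= 1 -> ((s >= 1 -> ((not (s >= 1)) and q > pos + s - 9)) and ((not (s >= 1)) -> q > pos + s - 9))) and ((not (s >= 1)) -> q > pos + s - 9))) and ((not (s >= 1)) -> q > pos + s - 9))) and ((not (s >= 1)) -> q > pos + s - 9)
So before the loop: (s >= 1 -> ((s >= 1 -> ((s >= 1 -> ((s >= 1 -> ((not (s >= 1)) and q > pos + s - 9)) and ((not (s >= 1)) -> q > pos + s - 9))) and ((not (s >= 1)) -> q > pos + s - 9))) and ((not (s >= 1)) -> q > pos + s - 9))) and ((not (s >= 1)) -> q > pos + s - 9)
Before mem[q] := pos + 3*pos - 7: (s >= 1 -> ((s >= 1 -> ((s >= 1 -> ((s >= 1 -> ((not (s >= 1)) and q > pos + s - 9)) and ((not (s >= 1)) -> q > pos + s - 9))) and ((not (s >= 1)) -> q > pos + s - 9))) and ((not (s >= 1)) -> q > pos + s - 9))) and ((not (s >= 1)) -> q > pos + s - 9)
Before mem[s] := s + 2*q + 3: (s >= 1 -> ((s >= 1 -> ((s >= 1 -> ((s >= 1 -> ((not (s >= 1)) and q > pos + s - 9)) and ((not (s >= 1)) -> q > pos + s - 9))) and ((not (s >= 1)) -> q > pos + s - 9))) and ((not (s >= 1)) -> q > pos + s - 9))) and ((not (s >= 1)) -> q > pos + s - 9)
Answer: WP = (s >= 1 -> ((s >= 1 -> ((s >= 1 -> ((s >= 1 -> ((not (s >= 1)) and q > pos + s - 9)) and ((not (s >= 1)) -> q > pos + s - 9))) and ((not (s >= 1)) -> q > pos + s - 9))) and ((not (s >= 1)) -> q > pos + s - 9))) and ((not (s >= 1)) -> q > pos + s - 9)


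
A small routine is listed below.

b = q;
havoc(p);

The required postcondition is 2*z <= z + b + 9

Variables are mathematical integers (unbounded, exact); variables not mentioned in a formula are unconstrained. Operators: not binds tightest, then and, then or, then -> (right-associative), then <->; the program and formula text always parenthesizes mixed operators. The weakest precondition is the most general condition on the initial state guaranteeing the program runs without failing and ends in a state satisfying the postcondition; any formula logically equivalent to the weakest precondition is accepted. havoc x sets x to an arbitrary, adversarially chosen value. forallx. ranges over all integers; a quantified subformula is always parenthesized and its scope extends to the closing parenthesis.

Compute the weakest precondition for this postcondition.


Working backward. After the program, the postcondition 2*z <= z + b + 9 must hold; in canonical form it is z <= b + 9.
Before havoc p: z <= b + 9
Before b := q: z <= q + 9
Answer: WP = z <= q + 9


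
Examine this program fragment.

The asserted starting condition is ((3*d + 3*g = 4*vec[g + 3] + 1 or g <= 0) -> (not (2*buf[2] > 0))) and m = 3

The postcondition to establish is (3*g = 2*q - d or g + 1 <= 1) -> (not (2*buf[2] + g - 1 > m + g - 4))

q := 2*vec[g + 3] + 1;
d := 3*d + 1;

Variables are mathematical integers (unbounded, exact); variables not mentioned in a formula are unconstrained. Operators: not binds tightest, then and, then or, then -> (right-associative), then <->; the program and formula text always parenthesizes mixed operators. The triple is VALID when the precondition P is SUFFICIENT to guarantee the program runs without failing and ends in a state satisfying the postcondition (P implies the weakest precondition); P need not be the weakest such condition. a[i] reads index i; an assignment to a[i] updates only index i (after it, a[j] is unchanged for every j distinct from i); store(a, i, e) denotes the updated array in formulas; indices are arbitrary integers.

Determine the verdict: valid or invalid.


Working backward. After the program, the postcondition (3*g = 2*q - d or g + 1 <= 1) -> (not (2*buf[2] + g - 1 > m + g - 4)) must hold; in canonical form it is (d + 3*g = 2*q or g <= 0) -> (not (2*buf[2] > m - 3)).
Before d := 3*d + 1: (3*d + 3*g = 2*q - 1 or g <= 0) -> (not (2*buf[2] > m - 3))
Before q := 2*vec[g + 3] + 1: (3*d + 3*g = 4*vec[g + 3] + 1 or g <= 0) -> (not (2*buf[2] > m - 3))
The weakest precondition is (3*d + 3*g = 4*vec[g + 3] + 1 or g <= 0) -> (not (2*buf[2] > m - 3)).
Check whether ((3*d + 3*g = 4*vec[g + 3] + 1 or g <= 0) -> (not (2*buf[2] > 0))) and m = 3 implies it.
Every state satisfying the precondition satisfies the weakest precondition: the implication holds.
Answer: valid


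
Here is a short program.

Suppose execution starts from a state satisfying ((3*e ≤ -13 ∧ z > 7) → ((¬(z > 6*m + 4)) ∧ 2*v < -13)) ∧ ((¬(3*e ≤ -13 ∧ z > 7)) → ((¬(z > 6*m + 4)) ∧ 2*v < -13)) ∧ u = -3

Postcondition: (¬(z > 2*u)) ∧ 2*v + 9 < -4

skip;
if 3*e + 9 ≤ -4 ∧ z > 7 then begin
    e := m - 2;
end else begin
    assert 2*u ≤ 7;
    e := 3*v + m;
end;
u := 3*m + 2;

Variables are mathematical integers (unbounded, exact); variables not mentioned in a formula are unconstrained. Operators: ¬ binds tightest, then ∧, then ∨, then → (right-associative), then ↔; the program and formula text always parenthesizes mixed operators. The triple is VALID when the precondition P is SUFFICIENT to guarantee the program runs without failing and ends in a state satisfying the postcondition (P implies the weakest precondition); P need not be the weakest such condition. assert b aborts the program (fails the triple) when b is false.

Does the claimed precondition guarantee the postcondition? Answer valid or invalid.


Working backward. After the program, the postcondition (¬(z > 2*u)) ∧ 2*v + 9 < -4 must hold; in canonical form it is (¬(z > 2*u)) ∧ 2*v < -13.
Before u := 3*m + 2: (¬(z > 6*m + 4)) ∧ 2*v < -13
Then branch requires (¬(z > 6*m + 4)) ∧ 2*v < -13; else branch requires 2*u ≤ 7 ∧ (¬(z > 6*m + 4)) ∧ 2*v < -13.
Before the if: ((3*e ≤ -13 ∧ z > 7) → ((¬(z > 6*m + 4)) ∧ 2*v < -13)) ∧ ((¬(3*e ≤ -13 ∧ z > 7)) → (2*u ≤ 7 ∧ (¬(z > 6*m + 4)) ∧ 2*v < -13))
Before skip: ((3*e ≤ -13 ∧ z > 7) → ((¬(z > 6*m + 4)) ∧ 2*v < -13)) ∧ ((¬(3*e ≤ -13 ∧ z > 7)) → (2*u ≤ 7 ∧ (¬(z > 6*m + 4)) ∧ 2*v < -13))
The weakest precondition is ((3*e ≤ -13 ∧ z > 7) → ((¬(z > 6*m + 4)) ∧ 2*v < -13)) ∧ ((¬(3*e ≤ -13 ∧ z > 7)) → (2*u ≤ 7 ∧ (¬(z > 6*m + 4)) ∧ 2*v < -13)).
Check whether ((3*e ≤ -13 ∧ z > 7) → ((¬(z > 6*m + 4)) ∧ 2*v < -13)) ∧ ((¬(3*e ≤ -13 ∧ z > 7)) → ((¬(z > 6*m + 4)) ∧ 2*v < -13)) ∧ u = -3 implies it.
Every state satisfying the precondition satisfies the weakest precondition: the implication holds.
Answer: valid


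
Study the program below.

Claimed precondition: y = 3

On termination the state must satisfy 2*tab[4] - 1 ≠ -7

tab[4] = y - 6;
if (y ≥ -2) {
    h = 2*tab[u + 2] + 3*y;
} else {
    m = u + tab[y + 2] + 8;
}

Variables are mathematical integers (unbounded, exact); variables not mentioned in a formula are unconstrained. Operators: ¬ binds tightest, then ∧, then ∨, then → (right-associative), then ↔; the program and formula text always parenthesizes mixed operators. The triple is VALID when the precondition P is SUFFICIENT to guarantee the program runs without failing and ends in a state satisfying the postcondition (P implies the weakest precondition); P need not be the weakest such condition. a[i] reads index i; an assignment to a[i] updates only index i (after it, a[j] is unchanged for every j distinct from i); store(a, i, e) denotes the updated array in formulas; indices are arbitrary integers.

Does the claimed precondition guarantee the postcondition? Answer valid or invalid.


Working backward. After the program, the postcondition 2*tab[4] - 1 ≠ -7 must hold; in canonical form it is 2*tab[4] ≠ -6.
Then branch requires 2*tab[4] ≠ -6; else branch requires 2*tab[4] ≠ -6.
Before the if: (y ≥ -2 → 2*tab[4] ≠ -6) ∧ ((¬(y ≥ -2)) → 2*tab[4] ≠ -6)
Before tab[4] := y - 6: (y ≥ -2 → 2*y ≠ 6) ∧ ((¬(y ≥ -2)) → 2*y ≠ 6)
The weakest precondition is (y ≥ -2 → 2*y ≠ 6) ∧ ((¬(y ≥ -2)) → 2*y ≠ 6).
Check whether y = 3 implies it.
Countermodel: at the initial state y = 3, the precondition holds but the weakest precondition fails.
Answer: invalid


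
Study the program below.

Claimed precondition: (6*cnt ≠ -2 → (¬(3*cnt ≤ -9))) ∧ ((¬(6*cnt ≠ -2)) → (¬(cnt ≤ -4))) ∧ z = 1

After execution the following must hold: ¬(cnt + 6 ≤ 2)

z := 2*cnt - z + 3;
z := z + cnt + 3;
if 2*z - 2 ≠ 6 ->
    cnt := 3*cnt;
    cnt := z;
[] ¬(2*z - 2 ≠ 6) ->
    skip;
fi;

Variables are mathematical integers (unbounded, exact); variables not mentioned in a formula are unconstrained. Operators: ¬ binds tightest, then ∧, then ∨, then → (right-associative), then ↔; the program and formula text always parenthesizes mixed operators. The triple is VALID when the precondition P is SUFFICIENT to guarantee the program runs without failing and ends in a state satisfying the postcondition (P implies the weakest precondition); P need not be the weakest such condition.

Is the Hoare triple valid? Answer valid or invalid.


Working backward. After the program, the postcondition ¬(cnt + 6 ≤ 2) must hold; in canonical form it is ¬(cnt ≤ -4).
Then branch requires ¬(z ≤ -4); else branch requires ¬(cnt ≤ -4).
Before the if: (2*z ≠ 8 → (¬(z ≤ -4))) ∧ ((¬(2*z ≠ 8)) → (¬(cnt ≤ -4)))
Before z := z + cnt + 3: (2*cnt + 2*z ≠ 2 → (¬(cnt + z ≤ -7))) ∧ ((¬(2*cnt + 2*z ≠ 2)) → (¬(cnt ≤ -4)))
Before z := 2*cnt - z + 3: (6*cnt ≠ 2*z - 4 → (¬(3*cnt ≤ z - 10))) ∧ ((¬(6*cnt ≠ 2*z - 4)) → (¬(cnt ≤ -4)))
The weakest precondition is (6*cnt ≠ 2*z - 4 → (¬(3*cnt ≤ z - 10))) ∧ ((¬(6*cnt ≠ 2*z - 4)) → (¬(cnt ≤ -4))).
Check whether (6*cnt ≠ -2 → (¬(3*cnt ≤ -9))) ∧ ((¬(6*cnt ≠ -2)) → (¬(cnt ≤ -4))) ∧ z = 1 implies it.
Every state satisfying the precondition satisfies the weakest precondition: the implication holds.
Answer: valid


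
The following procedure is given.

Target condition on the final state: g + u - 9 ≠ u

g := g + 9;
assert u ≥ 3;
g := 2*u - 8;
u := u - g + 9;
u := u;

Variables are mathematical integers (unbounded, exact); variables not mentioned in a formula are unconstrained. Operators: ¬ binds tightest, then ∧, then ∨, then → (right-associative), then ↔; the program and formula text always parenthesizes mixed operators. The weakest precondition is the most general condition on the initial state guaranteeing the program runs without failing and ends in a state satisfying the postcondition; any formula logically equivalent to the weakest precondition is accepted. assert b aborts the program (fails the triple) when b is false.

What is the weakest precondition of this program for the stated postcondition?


Working backward. After the program, the postcondition g + u - 9 ≠ u must hold; in canonical form it is g ≠ 9.
Before u := u: g ≠ 9
Before u := u - g + 9: g ≠ 9
Before g := 2*u - 8: 2*u ≠ 17
Before assert u ≥ 3: u ≥ 3 ∧ 2*u ≠ 17
Before g := g + 9: u ≥ 3 ∧ 2*u ≠ 17
Answer: WP = u ≥ 3 ∧ 2*u ≠ 17


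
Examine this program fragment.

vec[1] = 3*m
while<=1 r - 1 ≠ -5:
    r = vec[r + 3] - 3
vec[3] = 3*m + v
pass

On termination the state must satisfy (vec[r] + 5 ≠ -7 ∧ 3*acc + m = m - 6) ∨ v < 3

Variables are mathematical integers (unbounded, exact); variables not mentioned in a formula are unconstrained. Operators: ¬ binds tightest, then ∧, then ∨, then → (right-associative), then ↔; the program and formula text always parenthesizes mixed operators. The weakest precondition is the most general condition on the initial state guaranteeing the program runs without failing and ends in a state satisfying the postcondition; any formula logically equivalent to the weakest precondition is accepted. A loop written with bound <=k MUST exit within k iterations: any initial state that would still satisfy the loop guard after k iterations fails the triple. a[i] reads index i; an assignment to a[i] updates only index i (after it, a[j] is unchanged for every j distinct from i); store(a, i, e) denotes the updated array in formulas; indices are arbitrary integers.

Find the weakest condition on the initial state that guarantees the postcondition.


Working backward. After the program, the postcondition (vec[r] + 5 ≠ -7 ∧ 3*acc + m = m - 6) ∨ v < 3 must hold; in canonical form it is (vec[r] ≠ -12 ∧ 3*acc = -6) ∨ v < 3.
Before skip: (vec[r] ≠ -12 ∧ 3*acc = -6) ∨ v < 3
Before vec[3] := 3*m + v: (store(vec, 3, 3*m + v)[r] ≠ -12 ∧ 3*acc = -6) ∨ v < 3
Before the loop (bound <=1), unroll the exhaustion recursion (WP_0 = exit-now case; WP_j = one more guarded iteration, up to j = 1):
  WP_0: (¬(r ≠ -4)) ∧ ((store(vec, 3, 3*m + v)[r] ≠ -12 ∧ 3*acc = -6) ∨ v < 3)
  WP_1: (r ≠ -4 → ((¬(vec[r + 3] ≠ -1)) ∧ ((store(vec, 3, 3*m + v)[vec[r + 3] - 3] ≠ -12 ∧ 3*acc = -6) ∨ v < 3))) ∧ ((¬(r ≠ -4)) → ((store(vec, 3, 3*m + v)[r] ≠ -12 ∧ 3*acc = -6) ∨ v < 3))
So before the loop: (r ≠ -4 → ((¬(vec[r + 3] ≠ -1)) ∧ ((store(vec, 3, 3*m + v)[vec[r + 3] - 3] ≠ -12 ∧ 3*acc = -6) ∨ v < 3))) ∧ ((¬(r ≠ -4)) → ((store(vec, 3, 3*m + v)[r] ≠ -12 ∧ 3*acc = -6) ∨ v < 3))
Before vec[1] := 3*m: (r ≠ -4 → ((¬(store(vec, 1, 3*m)[r + 3] ≠ -1)) ∧ ((store(store(vec, 1, 3*m), 3, 3*m + v)[store(vec, 1, 3*m)[r + 3] - 3] ≠ -12 ∧ 3*acc = -6) ∨ v < 3))) ∧ ((¬(r ≠ -4)) → ((store(store(vec, 1, 3*m), 3, 3*m + v)[r] ≠ -12 ∧ 3*acc = -6) ∨ v < 3))
Answer: WP = (r ≠ -4 → ((¬(store(vec, 1, 3*m)[r + 3] ≠ -1)) ∧ ((store(store(vec, 1, 3*m), 3, 3*m + v)[store(vec, 1, 3*m)[r + 3] - 3] ≠ -12 ∧ 3*acc = -6) ∨ v < 3))) ∧ ((¬(r ≠ -4)) → ((store(store(vec, 1, 3*m), 3, 3*m + v)[r] ≠ -12 ∧ 3*acc = -6) ∨ v < 3))


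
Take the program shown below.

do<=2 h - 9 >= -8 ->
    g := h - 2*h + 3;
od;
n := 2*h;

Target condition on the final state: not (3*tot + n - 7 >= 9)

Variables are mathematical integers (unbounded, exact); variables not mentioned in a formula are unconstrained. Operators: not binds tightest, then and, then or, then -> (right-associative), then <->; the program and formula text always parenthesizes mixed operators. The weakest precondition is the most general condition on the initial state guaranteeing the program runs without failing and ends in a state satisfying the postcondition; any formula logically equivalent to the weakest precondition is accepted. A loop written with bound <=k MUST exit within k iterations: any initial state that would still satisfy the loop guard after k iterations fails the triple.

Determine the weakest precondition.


Working backward. After the program, the postcondition not (3*tot + n - 7 >= 9) must hold; in canonical form it is not (n + 3*tot >= 16).
Before n := 2*h: not (2*h + 3*tot >= 16)
Before the loop (bound <=2), unroll the exhaustion recursion (WP_0 = exit-now case; WP_j = one more guarded iteration, up to j = 2):
  WP_0: (not (h >= 1)) and (not (2*h + 3*tot >= 16))
  WP_1: (h >= 1 -> ((not (h >= 1)) and (not (2*h + 3*tot >= 16)))) and ((not (h >= 1)) -> (not (2*h + 3*tot >= 16)))
  WP_2: (h >= 1 -> ((h >= 1 -> ((not (h >= 1)) and (not (2*h + 3*tot >= 16)))) and ((not (h >= 1)) -> (not (2*h + 3*tot >= 16))))) and ((not (h >= 1)) -> (not (2*h + 3*tot >= 16)))
So before the loop: (h >= 1 -> ((h >= 1 -> ((not (h >= 1)) and (not (2*h + 3*tot >= 16)))) and ((not (h >= 1)) -> (not (2*h + 3*tot >= 16))))) and ((not (h >= 1)) -> (not (2*h + 3*tot >= 16)))
Answer: WP = (h >= 1 -> ((h >= 1 -> ((not (h >= 1)) and (not (2*h + 3*tot >= 16)))) and ((not (h >= 1)) -> (not (2*h + 3*tot >= 16))))) and ((not (h >= 1)) -> (not (2*h + 3*tot >= 16)))


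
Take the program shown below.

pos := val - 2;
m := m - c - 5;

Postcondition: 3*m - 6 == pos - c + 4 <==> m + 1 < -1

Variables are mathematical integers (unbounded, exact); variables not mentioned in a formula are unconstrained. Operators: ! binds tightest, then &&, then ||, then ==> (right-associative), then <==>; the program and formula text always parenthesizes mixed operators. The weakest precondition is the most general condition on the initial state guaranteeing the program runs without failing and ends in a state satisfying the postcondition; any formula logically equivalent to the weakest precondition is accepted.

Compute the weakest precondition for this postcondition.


Working backward. After the program, the postcondition 3*m - 6 == pos - c + 4 <==> m + 1 < -1 must hold; in canonical form it is c + 3*m == pos + 10 <==> m < -2.
Before m := m - c - 5: 3*m == 2*c + pos + 25 <==> m < c + 3
Before pos := val - 2: 3*m == 2*c + val + 23 <==> m < c + 3
Answer: WP = 3*m == 2*c + val + 23 <==> m < c + 3


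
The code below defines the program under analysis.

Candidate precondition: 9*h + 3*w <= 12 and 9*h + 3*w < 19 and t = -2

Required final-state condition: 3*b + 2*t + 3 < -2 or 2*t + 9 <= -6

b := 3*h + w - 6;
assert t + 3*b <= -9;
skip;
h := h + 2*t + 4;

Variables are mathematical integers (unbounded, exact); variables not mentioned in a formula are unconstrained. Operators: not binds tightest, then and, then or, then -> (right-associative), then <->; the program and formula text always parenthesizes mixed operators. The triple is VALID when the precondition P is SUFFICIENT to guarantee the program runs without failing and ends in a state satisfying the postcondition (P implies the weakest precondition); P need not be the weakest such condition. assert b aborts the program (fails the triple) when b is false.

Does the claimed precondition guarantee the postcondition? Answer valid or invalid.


Working backward. After the program, the postcondition 3*b + 2*t + 3 < -2 or 2*t + 9 <= -6 must hold; in canonical form it is 3*b + 2*t < -5 or 2*t <= -15.
Before h := h + 2*t + 4: 3*b + 2*t < -5 or 2*t <= -15
Before skip: 3*b + 2*t < -5 or 2*t <= -15
Before assert t + 3*b <= -9: 3*b + t <= -9 and (3*b + 2*t < -5 or 2*t <= -15)
Before b := 3*h + w - 6: 9*h + t + 3*w <= 9 and (9*h + 2*t + 3*w < 13 or 2*t <= -15)
The weakest precondition is 9*h + t + 3*w <= 9 and (9*h + 2*t + 3*w < 13 or 2*t <= -15).
Check whether 9*h + 3*w <= 12 and 9*h + 3*w < 19 and t = -2 implies it.
Countermodel: at the initial state h = 2, t = -2, w = -2, the precondition holds but the weakest precondition fails.
Answer: invalid


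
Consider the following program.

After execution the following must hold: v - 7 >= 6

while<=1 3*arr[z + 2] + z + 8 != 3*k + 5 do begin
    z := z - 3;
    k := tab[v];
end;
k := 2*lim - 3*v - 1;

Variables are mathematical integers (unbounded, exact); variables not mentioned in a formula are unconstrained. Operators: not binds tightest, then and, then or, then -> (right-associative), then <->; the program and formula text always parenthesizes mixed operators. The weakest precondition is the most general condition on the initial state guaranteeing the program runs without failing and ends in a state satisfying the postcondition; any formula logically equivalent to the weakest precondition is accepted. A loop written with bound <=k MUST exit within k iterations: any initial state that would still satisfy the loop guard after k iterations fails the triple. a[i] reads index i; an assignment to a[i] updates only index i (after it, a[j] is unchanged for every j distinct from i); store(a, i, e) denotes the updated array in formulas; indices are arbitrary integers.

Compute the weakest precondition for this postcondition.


Working backward. After the program, the postcondition v - 7 >= 6 must hold; in canonical form it is v >= 13.
Before k := 2*lim - 3*v - 1: v >= 13
Before the loop (bound <=1), unroll the exhaustion recursion (WP_0 = exit-now case; WP_j = one more guarded iteration, up to j = 1):
  WP_0: (not (3*arr[z + 2] + z != 3*k - 3)) and v >= 13
  WP_1: (3*arr[z + 2] + z != 3*k - 3 -> ((not (3*arr[z - 1] + z != 3*tab[v])) and v >= 13)) and ((not (3*arr[z + 2] + z != 3*k - 3)) -> v >= 13)
So before the loop: (3*arr[z + 2] + z != 3*k - 3 -> ((not (3*arr[z - 1] + z != 3*tab[v])) and v >= 13)) and ((not (3*arr[z + 2] + z != 3*k - 3)) -> v >= 13)
Answer: WP = (3*arr[z + 2] + z != 3*k - 3 -> ((not (3*arr[z - 1] + z != 3*tab[v])) and v >= 13)) and ((not (3*arr[z + 2] + z != 3*k - 3)) -> v >= 13)


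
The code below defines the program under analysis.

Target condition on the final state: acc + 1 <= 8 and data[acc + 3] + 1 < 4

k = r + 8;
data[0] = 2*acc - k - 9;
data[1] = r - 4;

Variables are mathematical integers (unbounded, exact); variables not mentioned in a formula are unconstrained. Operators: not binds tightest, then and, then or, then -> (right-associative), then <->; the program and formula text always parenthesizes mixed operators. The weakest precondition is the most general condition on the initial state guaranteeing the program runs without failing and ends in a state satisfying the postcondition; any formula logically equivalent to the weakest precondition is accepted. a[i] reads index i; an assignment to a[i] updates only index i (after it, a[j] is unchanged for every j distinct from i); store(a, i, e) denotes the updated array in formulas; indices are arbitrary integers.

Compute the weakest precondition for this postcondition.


Working backward. After the program, the postcondition acc + 1 <= 8 and data[acc + 3] + 1 < 4 must hold; in canonical form it is acc <= 7 and data[acc + 3] < 3.
Before data[1] := r - 4: acc <= 7 and store(data, 1, r - 4)[acc + 3] < 3
Before data[0] := 2*acc - k - 9: acc <= 7 and store(store(data, 0, 2*acc - k - 9), 1, r - 4)[acc + 3] < 3
Before k := r + 8: acc <= 7 and store(store(data, 0, 2*acc - r - 17), 1, r - 4)[acc + 3] < 3
Answer: WP = acc <= 7 and store(store(data, 0, 2*acc - r - 17), 1, r - 4)[acc + 3] < 3


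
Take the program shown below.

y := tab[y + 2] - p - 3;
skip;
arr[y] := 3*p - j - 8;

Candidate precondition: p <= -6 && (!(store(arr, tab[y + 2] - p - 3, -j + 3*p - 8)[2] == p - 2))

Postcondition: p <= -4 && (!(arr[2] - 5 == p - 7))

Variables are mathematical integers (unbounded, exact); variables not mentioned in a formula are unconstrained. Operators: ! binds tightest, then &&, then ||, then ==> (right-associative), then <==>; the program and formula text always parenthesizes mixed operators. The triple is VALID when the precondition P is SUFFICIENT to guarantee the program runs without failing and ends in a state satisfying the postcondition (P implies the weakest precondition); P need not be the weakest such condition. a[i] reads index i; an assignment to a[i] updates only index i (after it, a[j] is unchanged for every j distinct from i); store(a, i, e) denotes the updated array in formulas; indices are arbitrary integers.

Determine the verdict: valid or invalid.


Working backward. After the program, the postcondition p <= -4 && (!(arr[2] - 5 == p - 7)) must hold; in canonical form it is p <= -4 && (!(arr[2] == p - 2)).
Before arr[y] := 3*p - j - 8: p <= -4 && (!(store(arr, y, -j + 3*p - 8)[2] == p - 2))
Before skip: p <= -4 && (!(store(arr, y, -j + 3*p - 8)[2] == p - 2))
Before y := tab[y + 2] - p - 3: p <= -4 && (!(store(arr, tab[y + 2] - p - 3, -j + 3*p - 8)[2] == p - 2))
The weakest precondition is p <= -4 && (!(store(arr, tab[y + 2] - p - 3, -j + 3*p - 8)[2] == p - 2)).
Check whether p <= -6 && (!(store(arr, tab[y + 2] - p - 3, -j + 3*p - 8)[2] == p - 2)) implies it.
Every state satisfying the precondition satisfies the weakest precondition: the implication holds.
Answer: valid


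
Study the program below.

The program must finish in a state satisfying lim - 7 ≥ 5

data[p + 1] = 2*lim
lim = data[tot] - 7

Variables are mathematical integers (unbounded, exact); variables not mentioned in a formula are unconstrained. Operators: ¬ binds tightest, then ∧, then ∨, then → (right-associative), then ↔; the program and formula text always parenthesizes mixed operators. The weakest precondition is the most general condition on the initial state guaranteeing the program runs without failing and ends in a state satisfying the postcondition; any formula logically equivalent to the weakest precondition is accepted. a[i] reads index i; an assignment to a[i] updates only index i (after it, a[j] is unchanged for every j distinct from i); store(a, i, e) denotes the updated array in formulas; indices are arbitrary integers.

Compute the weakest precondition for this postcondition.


Working backward. After the program, the postcondition lim - 7 ≥ 5 must hold; in canonical form it is lim ≥ 12.
Before lim := data[tot] - 7: data[tot] ≥ 19
Before data[p + 1] := 2*lim: store(data, p + 1, 2*lim)[tot] ≥ 19
Answer: WP = store(data, p + 1, 2*lim)[tot] ≥ 19


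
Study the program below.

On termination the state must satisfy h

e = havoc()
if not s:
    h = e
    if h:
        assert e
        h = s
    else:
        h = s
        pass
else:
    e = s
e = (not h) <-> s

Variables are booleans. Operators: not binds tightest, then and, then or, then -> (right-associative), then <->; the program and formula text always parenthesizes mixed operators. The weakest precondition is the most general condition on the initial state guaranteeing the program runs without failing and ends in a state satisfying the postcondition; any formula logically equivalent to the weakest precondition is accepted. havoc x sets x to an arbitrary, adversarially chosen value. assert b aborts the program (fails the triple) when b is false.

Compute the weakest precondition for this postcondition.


Working backward. After the program, h must hold.
Before e := (not h) <-> s: h
Then branch requires (e -> (e and s)) and ((not e) -> s); else branch requires h.
Before the if: ((not s) -> ((e -> (e and s)) and ((not e) -> s))) and (s -> h)
Before havoc e: ((not s) -> s) and (s -> h)
Answer: WP = ((not s) -> s) and (s -> h)


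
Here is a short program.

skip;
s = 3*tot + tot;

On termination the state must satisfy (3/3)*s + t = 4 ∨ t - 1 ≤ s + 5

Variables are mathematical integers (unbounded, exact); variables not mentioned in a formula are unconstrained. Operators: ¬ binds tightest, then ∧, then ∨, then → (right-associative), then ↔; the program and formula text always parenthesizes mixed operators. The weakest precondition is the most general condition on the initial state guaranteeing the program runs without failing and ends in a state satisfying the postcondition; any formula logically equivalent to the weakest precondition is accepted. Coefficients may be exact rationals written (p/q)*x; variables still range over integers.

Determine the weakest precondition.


Working backward. After the program, the postcondition (3/3)*s + t = 4 ∨ t - 1 ≤ s + 5 must hold; in canonical form it is s + t = 4 ∨ t ≤ s + 6.
Before s := 3*tot + tot: t + 4*tot = 4 ∨ t ≤ 4*tot + 6
Before skip: t + 4*tot = 4 ∨ t ≤ 4*tot + 6
Answer: WP = t + 4*tot = 4 ∨ t ≤ 4*tot + 6


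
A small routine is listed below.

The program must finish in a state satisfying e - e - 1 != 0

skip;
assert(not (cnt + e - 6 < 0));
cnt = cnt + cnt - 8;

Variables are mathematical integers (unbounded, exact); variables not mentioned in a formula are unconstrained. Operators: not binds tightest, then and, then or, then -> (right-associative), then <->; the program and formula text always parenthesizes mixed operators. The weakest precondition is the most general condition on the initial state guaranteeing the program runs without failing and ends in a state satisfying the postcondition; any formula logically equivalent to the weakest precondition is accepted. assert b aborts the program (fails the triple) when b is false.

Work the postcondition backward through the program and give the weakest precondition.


Working backward. After the program, the postcondition e - e - 1 != 0 must hold; in canonical form it is true.
Before cnt := cnt + cnt - 8: true
Before assert not (cnt + e - 6 < 0): not (cnt + e < 6)
Before skip: not (cnt + e < 6)
Answer: WP = not (cnt + e < 6)


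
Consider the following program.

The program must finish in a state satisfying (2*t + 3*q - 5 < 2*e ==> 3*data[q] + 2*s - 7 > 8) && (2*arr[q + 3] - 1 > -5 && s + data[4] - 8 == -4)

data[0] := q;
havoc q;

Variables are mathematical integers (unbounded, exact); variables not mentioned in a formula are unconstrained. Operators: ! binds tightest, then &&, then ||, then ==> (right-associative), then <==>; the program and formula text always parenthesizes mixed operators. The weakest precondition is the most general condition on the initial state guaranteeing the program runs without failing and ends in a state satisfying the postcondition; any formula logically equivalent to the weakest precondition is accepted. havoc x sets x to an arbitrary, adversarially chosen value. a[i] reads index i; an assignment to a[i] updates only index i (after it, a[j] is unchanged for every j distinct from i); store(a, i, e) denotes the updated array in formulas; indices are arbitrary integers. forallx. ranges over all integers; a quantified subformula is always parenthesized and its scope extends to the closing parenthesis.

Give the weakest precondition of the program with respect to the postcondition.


Working backward. After the program, the postcondition (2*t + 3*q - 5 < 2*e ==> 3*data[q] + 2*s - 7 > 8) && (2*arr[q + 3] - 1 > -5 && s + data[4] - 8 == -4) must hold; in canonical form it is (3*q + 2*t < 2*e + 5 ==> 3*data[q] + 2*s > 15) && 2*arr[q + 3] > -4 && data[4] + s == 4.
Before havoc q: forall q_1. ((3*q_1 + 2*t < 2*e + 5 ==> 3*data[q_1] + 2*s > 15) && 2*arr[q_1 + 3] > -4 && data[4] + s == 4)
Before data[0] := q: forall q_1. ((3*q_1 + 2*t < 2*e + 5 ==> 3*store(data, 0, q)[q_1] + 2*s > 15) && 2*arr[q_1 + 3] > -4 && data[4] + s == 4)
Answer: WP = forall q_1. ((3*q_1 + 2*t < 2*e + 5 ==> 3*store(data, 0, q)[q_1] + 2*s > 15) && 2*arr[q_1 + 3] > -4 && data[4] + s == 4)


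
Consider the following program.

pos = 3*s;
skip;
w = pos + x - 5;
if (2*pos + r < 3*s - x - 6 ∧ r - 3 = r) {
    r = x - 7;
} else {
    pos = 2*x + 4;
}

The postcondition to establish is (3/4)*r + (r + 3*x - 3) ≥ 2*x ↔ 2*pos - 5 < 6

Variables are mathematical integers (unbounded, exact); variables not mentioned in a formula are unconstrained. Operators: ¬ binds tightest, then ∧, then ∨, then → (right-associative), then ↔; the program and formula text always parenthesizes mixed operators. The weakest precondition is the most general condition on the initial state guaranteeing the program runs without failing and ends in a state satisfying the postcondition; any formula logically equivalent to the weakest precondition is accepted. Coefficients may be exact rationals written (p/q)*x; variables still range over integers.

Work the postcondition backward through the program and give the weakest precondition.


Working backward. After the program, the postcondition (3/4)*r + (r + 3*x - 3) ≥ 2*x ↔ 2*pos - 5 < 6 must hold; in canonical form it is (7/4)*r + x ≥ 3 ↔ 2*pos < 11.
Then branch requires (11/4)*x ≥ 61/4 ↔ 2*pos < 11; else branch requires (7/4)*r + x ≥ 3 ↔ 4*x < 3.
Before the if: (7/4)*r + x ≥ 3 ↔ 4*x < 3
Before w := pos + x - 5: (7/4)*r + x ≥ 3 ↔ 4*x < 3
Before skip: (7/4)*r + x ≥ 3 ↔ 4*x < 3
Before pos := 3*s: (7/4)*r + x ≥ 3 ↔ 4*x < 3
Answer: WP = (7/4)*r + x ≥ 3 ↔ 4*x < 3


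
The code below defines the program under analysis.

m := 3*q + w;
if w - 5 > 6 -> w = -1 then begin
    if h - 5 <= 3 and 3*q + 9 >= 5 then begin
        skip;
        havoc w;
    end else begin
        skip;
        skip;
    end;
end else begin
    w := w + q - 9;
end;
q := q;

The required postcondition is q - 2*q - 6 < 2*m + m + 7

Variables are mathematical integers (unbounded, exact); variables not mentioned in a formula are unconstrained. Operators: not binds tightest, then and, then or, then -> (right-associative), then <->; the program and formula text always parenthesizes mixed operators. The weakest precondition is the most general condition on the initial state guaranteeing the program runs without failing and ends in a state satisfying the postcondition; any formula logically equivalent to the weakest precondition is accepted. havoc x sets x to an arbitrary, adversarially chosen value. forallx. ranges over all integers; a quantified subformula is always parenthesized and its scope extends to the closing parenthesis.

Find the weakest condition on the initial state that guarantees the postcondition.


Working backward. After the program, the postcondition q - 2*q - 6 < 2*m + m + 7 must hold; in canonical form it is 3*m + q > -13.
Before q := q: 3*m + q > -13
Then branch requires ((h <= 8 and 3*q >= -4) -> 3*m + q > -13) and ((not (h <= 8 and 3*q >= -4)) -> 3*m + q > -13); else branch requires 3*m + q > -13.
Before the if: ((w > 11 -> w = -1) -> (((h <= 8 and 3*q >= -4) -> 3*m + q > -13) and ((not (h <= 8 and 3*q >= -4)) -> 3*m + q > -13))) and ((not (w > 11 -> w = -1)) -> 3*m + q > -13)
Before m := 3*q + w: ((w > 11 -> w = -1) -> (((h <= 8 and 3*q >= -4) -> 10*q + 3*w > -13) and ((not (h <= 8 and 3*q >= -4)) -> 10*q + 3*w > -13))) and ((not (w > 11 -> w = -1)) -> 10*q + 3*w > -13)
Answer: WP = ((w > 11 -> w = -1) -> (((h <= 8 and 3*q >= -4) -> 10*q + 3*w > -13) and ((not (h <= 8 and 3*q >= -4)) -> 10*q + 3*w > -13))) and ((not (w > 11 -> w = -1)) -> 10*q + 3*w > -13)


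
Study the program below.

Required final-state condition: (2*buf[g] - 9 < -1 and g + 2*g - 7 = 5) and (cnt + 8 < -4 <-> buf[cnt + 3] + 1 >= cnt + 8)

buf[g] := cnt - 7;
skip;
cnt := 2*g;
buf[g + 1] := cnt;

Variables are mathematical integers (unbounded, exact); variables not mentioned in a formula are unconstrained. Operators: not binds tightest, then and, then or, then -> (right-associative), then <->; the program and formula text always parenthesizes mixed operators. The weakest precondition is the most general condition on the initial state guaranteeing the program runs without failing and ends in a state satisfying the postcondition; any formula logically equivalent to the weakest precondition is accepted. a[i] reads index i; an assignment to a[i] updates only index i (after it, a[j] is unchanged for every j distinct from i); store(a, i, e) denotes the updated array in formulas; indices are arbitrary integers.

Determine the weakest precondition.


Working backward. After the program, the postcondition (2*buf[g] - 9 < -1 and g + 2*g - 7 = 5) and (cnt + 8 < -4 <-> buf[cnt + 3] + 1 >= cnt + 8) must hold; in canonical form it is 2*buf[g] < 8 and 3*g = 12 and (cnt < -12 <-> buf[cnt + 3] >= cnt + 7).
Before buf[g + 1] := cnt: 2*store(buf, g + 1, cnt)[g] < 8 and 3*g = 12 and (cnt < -12 <-> store(buf, g + 1, cnt)[cnt + 3] >= cnt + 7)
Before cnt := 2*g: 2*store(buf, g + 1, 2*g)[g] < 8 and 3*g = 12 and (2*g < -12 <-> store(buf, g + 1, 2*g)[2*g + 3] >= 2*g + 7)
Before skip: 2*store(buf, g + 1, 2*g)[g] < 8 and 3*g = 12 and (2*g < -12 <-> store(buf, g + 1, 2*g)[2*g + 3] >= 2*g + 7)
Before buf[g] := cnt - 7: 2*store(store(buf, g, cnt - 7), g + 1, 2*g)[g] < 8 and 3*g = 12 and (2*g < -12 <-> store(store(buf, g, cnt - 7), g + 1, 2*g)[2*g + 3] >= 2*g + 7)
Answer: WP = 2*store(store(buf, g, cnt - 7), g + 1, 2*g)[g] < 8 and 3*g = 12 and (2*g < -12 <-> store(store(buf, g, cnt - 7), g + 1, 2*g)[2*g + 3] >= 2*g + 7)
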